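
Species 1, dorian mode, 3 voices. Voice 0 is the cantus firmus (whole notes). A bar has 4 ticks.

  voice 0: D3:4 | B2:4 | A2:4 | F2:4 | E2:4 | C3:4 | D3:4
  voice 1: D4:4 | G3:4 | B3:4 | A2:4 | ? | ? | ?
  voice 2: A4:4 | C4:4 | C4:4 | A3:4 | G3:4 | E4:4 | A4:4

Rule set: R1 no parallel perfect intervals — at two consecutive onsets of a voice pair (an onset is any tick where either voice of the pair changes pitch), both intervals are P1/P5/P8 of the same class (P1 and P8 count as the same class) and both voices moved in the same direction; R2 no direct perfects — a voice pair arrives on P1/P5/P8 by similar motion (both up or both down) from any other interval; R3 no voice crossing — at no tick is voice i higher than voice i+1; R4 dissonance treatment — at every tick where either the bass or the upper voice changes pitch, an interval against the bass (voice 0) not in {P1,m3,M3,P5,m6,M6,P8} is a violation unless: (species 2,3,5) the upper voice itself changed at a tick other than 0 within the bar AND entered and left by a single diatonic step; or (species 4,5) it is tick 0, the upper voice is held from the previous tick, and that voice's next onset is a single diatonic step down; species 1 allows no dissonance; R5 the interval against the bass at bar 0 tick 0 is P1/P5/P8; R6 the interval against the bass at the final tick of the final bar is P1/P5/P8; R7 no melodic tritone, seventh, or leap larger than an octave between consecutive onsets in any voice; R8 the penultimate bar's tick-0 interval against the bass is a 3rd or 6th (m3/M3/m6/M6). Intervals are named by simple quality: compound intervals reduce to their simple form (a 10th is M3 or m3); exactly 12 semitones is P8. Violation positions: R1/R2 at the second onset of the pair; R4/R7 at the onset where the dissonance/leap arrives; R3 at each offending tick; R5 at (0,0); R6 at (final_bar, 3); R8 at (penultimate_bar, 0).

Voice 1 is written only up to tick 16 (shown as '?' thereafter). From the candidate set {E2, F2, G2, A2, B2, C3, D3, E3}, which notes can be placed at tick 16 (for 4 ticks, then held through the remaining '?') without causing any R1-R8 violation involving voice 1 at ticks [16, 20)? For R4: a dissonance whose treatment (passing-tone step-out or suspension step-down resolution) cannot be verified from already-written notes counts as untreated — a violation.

E2: violates R2
F2: violates R4
G2: violates R1
A2: violates R4
B2: legal
C3: legal
D3: violates R4
E3: legal

{B2, C3, E3}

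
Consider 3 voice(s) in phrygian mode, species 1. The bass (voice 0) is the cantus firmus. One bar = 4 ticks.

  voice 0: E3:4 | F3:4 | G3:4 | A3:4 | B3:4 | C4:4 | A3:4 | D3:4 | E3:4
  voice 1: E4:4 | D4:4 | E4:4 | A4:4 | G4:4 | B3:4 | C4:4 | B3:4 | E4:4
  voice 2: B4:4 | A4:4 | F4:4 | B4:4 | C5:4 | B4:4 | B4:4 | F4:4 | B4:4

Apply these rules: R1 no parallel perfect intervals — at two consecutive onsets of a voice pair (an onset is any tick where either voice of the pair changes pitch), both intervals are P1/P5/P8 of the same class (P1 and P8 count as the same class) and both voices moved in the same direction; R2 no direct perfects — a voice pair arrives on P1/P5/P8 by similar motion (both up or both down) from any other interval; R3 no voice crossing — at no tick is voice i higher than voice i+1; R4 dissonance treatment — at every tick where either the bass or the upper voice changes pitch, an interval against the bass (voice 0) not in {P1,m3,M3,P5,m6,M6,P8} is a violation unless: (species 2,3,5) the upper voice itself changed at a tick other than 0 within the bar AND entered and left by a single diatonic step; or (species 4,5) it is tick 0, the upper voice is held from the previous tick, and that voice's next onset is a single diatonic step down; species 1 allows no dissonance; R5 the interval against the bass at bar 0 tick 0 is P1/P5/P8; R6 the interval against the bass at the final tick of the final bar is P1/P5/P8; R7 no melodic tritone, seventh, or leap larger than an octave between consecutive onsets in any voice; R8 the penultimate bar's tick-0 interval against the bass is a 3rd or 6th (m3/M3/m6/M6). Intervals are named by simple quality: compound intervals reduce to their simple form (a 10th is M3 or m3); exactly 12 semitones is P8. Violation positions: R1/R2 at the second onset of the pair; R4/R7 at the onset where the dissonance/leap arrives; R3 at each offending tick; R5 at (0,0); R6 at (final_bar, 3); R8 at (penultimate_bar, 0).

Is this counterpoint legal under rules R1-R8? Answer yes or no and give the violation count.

bar 0: v0=E3 v1=E4 v2=B4 (P5)
bar 1: v0=F3 v1=D4 v2=A4 (M3)
bar 2: v0=G3 v1=E4 v2=F4 (m7)
bar 3: v0=A3 v1=A4 v2=B4 (M2)
bar 4: v0=B3 v1=G4 v2=C5 (m2)
bar 5: v0=C4 v1=B3 v2=B4 (M7)
bar 6: v0=A3 v1=C4 v2=B4 (M2)
bar 7: v0=D3 v1=B3 v2=F4 (m3)
bar 8: v0=E3 v1=E4 v2=B4 (P5)
  R1 @ bar1.0: E4/B4 P5 -> D4/A4 P5 similar
  R4 @ bar2.0: G3/F4 m7 untreated
  R2 @ bar3.0: G3/E4 M6 -> A3/A4 P8 similar
  R4 @ bar3.0: A3/B4 M2 untreated
  R7 @ bar3.0: F4->B4 leap 6st
  R4 @ bar4.0: B3/C5 m2 untreated
  R2 @ bar5.0: G4/C5 P4 -> B3/B4 P8 similar
  R3 @ bar5.0: C4 above B3
  R4 @ bar5.0: C4/B3 m2 untreated
  R4 @ bar5.0: C4/B4 M7 untreated
  R3 @ bar5.1: C4 above B3
  R3 @ bar5.2: C4 above B3
  R3 @ bar5.3: C4 above B3
  R4 @ bar6.0: A3/B4 M2 untreated
  R7 @ bar7.0: B4->F4 leap 6st
  R2 @ bar8.0: D3/B3 M6 -> E3/E4 P8 similar
  R2 @ bar8.0: D3/F4 m3 -> E3/B4 P5 similar
  R2 @ bar8.0: B3/F4 TT -> E4/B4 P5 similar
  R7 @ bar8.0: F4->B4 leap 6st

No (19 violations)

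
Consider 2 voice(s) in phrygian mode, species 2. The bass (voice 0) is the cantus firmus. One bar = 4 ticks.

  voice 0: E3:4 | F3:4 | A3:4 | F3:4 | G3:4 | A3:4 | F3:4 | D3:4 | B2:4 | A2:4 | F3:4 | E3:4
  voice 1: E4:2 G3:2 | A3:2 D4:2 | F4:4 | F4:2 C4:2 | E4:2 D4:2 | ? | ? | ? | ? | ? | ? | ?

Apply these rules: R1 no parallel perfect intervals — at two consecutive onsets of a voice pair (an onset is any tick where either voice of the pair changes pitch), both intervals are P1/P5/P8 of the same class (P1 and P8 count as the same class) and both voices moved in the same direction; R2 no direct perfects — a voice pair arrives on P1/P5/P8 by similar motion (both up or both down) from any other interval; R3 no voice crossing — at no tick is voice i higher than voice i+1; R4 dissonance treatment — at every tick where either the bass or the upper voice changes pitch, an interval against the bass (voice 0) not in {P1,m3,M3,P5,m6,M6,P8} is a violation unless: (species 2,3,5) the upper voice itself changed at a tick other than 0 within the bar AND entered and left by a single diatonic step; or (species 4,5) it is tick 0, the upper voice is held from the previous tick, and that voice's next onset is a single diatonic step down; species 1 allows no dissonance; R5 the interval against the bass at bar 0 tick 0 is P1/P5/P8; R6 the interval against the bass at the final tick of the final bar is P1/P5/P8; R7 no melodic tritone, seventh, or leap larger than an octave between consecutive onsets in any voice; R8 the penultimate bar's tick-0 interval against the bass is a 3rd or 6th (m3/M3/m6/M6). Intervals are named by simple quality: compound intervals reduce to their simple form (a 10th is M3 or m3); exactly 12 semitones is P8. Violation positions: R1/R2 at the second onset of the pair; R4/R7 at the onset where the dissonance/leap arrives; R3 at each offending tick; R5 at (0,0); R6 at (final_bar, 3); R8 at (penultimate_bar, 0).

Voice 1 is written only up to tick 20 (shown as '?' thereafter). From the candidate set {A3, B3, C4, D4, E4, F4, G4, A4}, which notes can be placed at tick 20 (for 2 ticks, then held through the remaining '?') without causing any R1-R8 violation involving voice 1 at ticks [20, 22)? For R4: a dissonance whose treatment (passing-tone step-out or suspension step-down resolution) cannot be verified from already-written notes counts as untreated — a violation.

A3: legal
B3: violates R4
C4: legal
D4: violates R4
E4: violates R1
F4: legal
G4: violates R4
A4: violates R2

{A3, C4, F4}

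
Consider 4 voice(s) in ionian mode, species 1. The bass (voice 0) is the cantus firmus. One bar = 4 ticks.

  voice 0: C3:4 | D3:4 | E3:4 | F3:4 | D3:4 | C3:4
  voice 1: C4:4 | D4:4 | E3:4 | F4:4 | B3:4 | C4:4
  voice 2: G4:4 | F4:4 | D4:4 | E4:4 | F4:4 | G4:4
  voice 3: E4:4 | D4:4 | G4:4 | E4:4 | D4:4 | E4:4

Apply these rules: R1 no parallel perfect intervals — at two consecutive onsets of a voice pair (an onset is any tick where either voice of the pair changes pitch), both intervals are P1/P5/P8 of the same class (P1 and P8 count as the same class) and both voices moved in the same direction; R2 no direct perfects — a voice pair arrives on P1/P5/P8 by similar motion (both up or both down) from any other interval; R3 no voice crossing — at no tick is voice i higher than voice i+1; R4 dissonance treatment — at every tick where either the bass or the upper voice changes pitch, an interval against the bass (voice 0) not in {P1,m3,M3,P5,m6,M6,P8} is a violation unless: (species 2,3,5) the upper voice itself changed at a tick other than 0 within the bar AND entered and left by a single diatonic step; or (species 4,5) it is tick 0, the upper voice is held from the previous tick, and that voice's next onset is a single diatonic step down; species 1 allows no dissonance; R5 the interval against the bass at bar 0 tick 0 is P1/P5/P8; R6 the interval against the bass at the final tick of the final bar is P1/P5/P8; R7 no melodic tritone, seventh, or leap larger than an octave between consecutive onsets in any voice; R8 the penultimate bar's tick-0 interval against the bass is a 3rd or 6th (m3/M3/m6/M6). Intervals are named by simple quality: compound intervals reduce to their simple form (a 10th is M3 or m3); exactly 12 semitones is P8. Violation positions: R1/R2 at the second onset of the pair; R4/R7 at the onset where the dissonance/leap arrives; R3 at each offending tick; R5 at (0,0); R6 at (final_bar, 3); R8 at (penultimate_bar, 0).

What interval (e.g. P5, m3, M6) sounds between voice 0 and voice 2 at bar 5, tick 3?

P5

voice 0=C3 voice 2=G4 -> P5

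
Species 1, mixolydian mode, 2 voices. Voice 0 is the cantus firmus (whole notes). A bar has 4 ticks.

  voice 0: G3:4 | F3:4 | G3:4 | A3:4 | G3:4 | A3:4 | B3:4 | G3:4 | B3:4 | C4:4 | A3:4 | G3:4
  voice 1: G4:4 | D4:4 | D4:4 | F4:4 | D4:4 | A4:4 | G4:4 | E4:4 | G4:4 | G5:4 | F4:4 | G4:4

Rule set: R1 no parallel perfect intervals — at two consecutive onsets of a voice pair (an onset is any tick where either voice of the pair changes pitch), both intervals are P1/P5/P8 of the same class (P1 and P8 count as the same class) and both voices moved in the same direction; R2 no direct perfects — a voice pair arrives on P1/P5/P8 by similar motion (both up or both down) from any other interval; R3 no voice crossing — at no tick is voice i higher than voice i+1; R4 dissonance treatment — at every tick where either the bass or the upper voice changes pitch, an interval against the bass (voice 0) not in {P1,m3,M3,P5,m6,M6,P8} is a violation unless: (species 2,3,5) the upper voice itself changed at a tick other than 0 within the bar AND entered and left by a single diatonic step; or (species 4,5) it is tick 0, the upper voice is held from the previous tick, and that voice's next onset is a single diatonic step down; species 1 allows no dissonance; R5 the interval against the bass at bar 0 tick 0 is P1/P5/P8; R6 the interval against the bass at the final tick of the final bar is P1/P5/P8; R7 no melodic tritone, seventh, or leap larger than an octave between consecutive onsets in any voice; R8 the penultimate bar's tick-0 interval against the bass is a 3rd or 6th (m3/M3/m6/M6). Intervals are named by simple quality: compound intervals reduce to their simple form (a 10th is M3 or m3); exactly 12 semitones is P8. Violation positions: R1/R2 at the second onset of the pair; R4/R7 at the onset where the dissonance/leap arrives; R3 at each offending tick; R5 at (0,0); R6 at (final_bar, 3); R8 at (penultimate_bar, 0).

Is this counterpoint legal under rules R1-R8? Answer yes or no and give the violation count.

bar 0: v0=G3 v1=G4 (P8)
bar 1: v0=F3 v1=D4 (M6)
bar 2: v0=G3 v1=D4 (P5)
bar 3: v0=A3 v1=F4 (m6)
bar 4: v0=G3 v1=D4 (P5)
bar 5: v0=A3 v1=A4 (P8)
bar 6: v0=B3 v1=G4 (m6)
bar 7: v0=G3 v1=E4 (M6)
bar 8: v0=B3 v1=G4 (m6)
bar 9: v0=C4 v1=G5 (P5)
bar 10: v0=A3 v1=F4 (m6)
bar 11: v0=G3 v1=G4 (P8)
  R2 @ bar4.0: A3/F4 m6 -> G3/D4 P5 similar
  R2 @ bar5.0: G3/D4 P5 -> A3/A4 P8 similar
  R2 @ bar9.0: B3/G4 m6 -> C4/G5 P5 similar
  R7 @ bar10.0: G5->F4 leap 14st

No (4 violations)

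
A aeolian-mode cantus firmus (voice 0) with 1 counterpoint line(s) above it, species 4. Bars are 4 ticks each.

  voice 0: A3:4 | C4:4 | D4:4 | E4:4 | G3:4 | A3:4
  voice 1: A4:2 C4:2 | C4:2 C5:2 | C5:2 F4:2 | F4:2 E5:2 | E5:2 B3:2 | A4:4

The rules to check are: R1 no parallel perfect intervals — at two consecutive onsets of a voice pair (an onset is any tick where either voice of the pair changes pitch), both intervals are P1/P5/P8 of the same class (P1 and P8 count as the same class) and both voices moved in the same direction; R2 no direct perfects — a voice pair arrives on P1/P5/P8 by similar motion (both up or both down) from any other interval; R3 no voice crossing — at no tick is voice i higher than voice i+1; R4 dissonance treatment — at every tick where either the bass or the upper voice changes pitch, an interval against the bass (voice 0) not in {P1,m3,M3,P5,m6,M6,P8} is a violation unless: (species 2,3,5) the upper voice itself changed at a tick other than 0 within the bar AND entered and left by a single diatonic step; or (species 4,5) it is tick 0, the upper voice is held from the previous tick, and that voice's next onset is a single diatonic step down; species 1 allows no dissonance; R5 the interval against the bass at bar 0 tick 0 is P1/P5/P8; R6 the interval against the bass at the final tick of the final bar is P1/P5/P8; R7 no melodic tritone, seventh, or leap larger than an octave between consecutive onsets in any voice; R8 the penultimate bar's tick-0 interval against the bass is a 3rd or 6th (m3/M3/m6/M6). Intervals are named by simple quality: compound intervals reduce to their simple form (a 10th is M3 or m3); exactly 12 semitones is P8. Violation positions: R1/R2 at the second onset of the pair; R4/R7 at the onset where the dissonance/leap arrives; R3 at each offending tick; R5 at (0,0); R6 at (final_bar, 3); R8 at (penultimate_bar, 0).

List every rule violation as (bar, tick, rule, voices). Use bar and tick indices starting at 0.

bar 0: v0=A3 v1=A4 downbeat P8
bar 1: v0=C4 v1=C4 downbeat P1
bar 2: v0=D4 v1=C5 downbeat m7
bar 3: v0=E4 v1=F4 downbeat m2
bar 4: v0=G3 v1=E5 downbeat M6
bar 5: v0=A3 v1=A4 downbeat P8
  -> R4 @ bar 2 tick 0 v(0, 1): D4/C5 m7 untreated
  -> R4 @ bar 3 tick 0 v(0, 1): E4/F4 m2 untreated
  -> R7 @ bar 3 tick 2 v(1,): F4->E5 leap 11st
  -> R7 @ bar 4 tick 2 v(1,): E5->B3 leap 17st
  -> R2 @ bar 5 tick 0 v(0, 1): G3/B3 M3 -> A3/A4 P8 similar
  -> R7 @ bar 5 tick 0 v(1,): B3->A4 leap 10st

(2, 0, R4, (0, 1))
(3, 0, R4, (0, 1))
(3, 2, R7, (1,))
(4, 2, R7, (1,))
(5, 0, R2, (0, 1))
(5, 0, R7, (1,))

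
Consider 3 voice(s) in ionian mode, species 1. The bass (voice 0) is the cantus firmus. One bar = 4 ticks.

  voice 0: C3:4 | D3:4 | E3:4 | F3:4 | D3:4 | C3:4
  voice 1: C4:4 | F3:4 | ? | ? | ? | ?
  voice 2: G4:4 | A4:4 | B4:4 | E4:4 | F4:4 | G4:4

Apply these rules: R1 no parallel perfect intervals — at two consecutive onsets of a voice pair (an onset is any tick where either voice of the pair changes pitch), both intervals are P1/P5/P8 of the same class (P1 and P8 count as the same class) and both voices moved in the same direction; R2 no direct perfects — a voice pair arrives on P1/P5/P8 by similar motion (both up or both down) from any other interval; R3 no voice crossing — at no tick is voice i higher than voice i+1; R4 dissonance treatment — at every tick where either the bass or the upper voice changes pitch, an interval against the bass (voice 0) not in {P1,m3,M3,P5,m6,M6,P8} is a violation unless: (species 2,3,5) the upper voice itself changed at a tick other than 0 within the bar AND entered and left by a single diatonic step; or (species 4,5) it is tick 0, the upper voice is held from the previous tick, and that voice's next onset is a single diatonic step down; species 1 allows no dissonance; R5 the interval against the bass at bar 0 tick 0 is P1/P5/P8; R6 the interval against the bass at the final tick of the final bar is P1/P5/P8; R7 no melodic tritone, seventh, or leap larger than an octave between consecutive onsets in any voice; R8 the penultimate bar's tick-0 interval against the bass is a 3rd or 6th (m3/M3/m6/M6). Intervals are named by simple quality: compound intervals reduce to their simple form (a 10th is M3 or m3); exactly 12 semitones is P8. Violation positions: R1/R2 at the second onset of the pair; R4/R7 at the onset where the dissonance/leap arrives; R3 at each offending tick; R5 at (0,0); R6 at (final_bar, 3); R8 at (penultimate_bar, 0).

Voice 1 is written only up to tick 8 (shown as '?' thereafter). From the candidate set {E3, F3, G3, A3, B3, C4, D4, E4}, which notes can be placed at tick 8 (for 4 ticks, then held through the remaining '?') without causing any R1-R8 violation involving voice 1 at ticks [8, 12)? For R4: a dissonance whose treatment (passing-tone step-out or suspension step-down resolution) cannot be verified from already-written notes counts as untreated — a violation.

E3: legal
F3: violates R4
G3: legal
A3: violates R4
B3: violates R2,R7
C4: legal
D4: violates R4
E4: violates R2,R7

{C4, E3, G3}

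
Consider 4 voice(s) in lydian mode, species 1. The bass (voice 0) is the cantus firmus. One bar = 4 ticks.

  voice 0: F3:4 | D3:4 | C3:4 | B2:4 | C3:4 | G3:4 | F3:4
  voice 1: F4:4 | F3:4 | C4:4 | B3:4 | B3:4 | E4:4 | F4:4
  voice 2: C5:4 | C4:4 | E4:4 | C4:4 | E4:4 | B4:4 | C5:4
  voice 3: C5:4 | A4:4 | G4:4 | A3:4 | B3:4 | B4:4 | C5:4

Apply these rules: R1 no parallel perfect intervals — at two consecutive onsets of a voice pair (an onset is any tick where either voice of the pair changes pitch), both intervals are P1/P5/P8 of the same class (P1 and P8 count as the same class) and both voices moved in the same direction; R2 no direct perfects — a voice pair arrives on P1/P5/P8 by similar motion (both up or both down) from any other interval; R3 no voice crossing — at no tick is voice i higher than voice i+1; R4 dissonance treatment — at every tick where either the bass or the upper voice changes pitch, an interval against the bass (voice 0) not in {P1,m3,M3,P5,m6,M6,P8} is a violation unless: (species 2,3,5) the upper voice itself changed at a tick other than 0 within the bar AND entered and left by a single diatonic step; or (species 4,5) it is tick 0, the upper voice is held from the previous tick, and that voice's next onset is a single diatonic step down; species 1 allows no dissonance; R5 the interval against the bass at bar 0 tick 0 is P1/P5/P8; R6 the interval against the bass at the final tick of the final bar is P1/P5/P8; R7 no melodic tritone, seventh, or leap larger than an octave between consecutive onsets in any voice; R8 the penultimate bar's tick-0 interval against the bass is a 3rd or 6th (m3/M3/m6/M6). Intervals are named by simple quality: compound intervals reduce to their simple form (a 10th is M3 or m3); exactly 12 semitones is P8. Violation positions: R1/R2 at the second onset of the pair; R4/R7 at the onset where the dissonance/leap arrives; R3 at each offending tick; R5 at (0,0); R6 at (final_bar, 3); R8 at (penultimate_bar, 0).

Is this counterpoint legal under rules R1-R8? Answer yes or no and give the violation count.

No (24 violations)

bar 0: v0=F3 v1=F4 v2=C5 v3=C5 (P5)
bar 1: v0=D3 v1=F3 v2=C4 v3=A4 (P5)
bar 2: v0=C3 v1=C4 v2=E4 v3=G4 (P5)
bar 3: v0=B2 v1=B3 v2=C4 v3=A3 (m7)
bar 4: v0=C3 v1=B3 v2=E4 v3=B3 (M7)
bar 5: v0=G3 v1=E4 v2=B4 v3=B4 (M3)
bar 6: v0=F3 v1=F4 v2=C5 v3=C5 (P5)
  R1 @ bar1.0: F3/C5 P5 -> D3/A4 P5 similar
  R1 @ bar1.0: F4/C5 P5 -> F3/C4 P5 similar
  R4 @ bar1.0: D3/C4 m7 untreated
  R1 @ bar2.0: D3/A4 P5 -> C3/G4 P5 similar
  R1 @ bar3.0: C3/C4 P8 -> B2/B3 P8 similar
  R3 @ bar3.0: C4 above A3
  R4 @ bar3.0: B2/C4 m2 untreated
  R4 @ bar3.0: B2/A3 m7 untreated
  R7 @ bar3.0: G4->A3 leap 10st
  R3 @ bar3.1: C4 above A3
  R3 @ bar3.2: C4 above A3
  R3 @ bar3.3: C4 above A3
  R3 @ bar4.0: E4 above B3
  R4 @ bar4.0: C3/B3 M7 untreated
  R4 @ bar4.0: C3/B3 M7 untreated
  R3 @ bar4.1: E4 above B3
  R3 @ bar4.2: E4 above B3
  R3 @ bar4.3: E4 above B3
  R2 @ bar5.0: B3/E4 P4 -> E4/B4 P5 similar
  R2 @ bar5.0: B3/B3 P1 -> E4/B4 P5 similar
  R2 @ bar5.0: E4/B3 P4 -> B4/B4 P1 similar
  R1 @ bar6.0: E4/B4 P5 -> F4/C5 P5 similar
  R1 @ bar6.0: E4/B4 P5 -> F4/C5 P5 similar
  R1 @ bar6.0: B4/B4 P1 -> C5/C5 P1 similar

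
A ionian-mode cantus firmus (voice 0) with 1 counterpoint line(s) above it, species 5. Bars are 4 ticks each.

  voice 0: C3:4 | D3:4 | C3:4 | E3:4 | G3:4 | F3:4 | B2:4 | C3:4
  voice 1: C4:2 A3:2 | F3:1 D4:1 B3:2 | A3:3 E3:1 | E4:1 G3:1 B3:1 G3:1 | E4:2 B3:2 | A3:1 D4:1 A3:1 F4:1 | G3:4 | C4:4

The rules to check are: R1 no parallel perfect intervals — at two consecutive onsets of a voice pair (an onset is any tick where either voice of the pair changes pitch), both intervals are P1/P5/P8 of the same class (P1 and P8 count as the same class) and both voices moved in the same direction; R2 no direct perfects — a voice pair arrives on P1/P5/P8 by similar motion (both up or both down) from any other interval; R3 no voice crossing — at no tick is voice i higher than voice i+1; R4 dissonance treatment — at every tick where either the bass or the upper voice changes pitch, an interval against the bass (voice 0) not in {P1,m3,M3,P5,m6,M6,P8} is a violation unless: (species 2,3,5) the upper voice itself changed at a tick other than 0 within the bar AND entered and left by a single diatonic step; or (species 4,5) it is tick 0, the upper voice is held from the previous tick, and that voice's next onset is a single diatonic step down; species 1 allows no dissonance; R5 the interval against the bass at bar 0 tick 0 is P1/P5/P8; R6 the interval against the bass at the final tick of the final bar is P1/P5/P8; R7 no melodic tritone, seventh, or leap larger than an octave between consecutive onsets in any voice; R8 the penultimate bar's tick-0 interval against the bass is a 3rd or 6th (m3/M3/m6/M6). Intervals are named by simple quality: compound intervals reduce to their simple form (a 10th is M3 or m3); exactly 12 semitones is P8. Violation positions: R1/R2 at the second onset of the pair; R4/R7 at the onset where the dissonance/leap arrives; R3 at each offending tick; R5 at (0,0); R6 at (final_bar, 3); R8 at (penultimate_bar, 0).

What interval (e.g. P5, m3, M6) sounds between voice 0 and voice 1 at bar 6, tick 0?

m6

voice 0=B2 voice 1=G3 -> m6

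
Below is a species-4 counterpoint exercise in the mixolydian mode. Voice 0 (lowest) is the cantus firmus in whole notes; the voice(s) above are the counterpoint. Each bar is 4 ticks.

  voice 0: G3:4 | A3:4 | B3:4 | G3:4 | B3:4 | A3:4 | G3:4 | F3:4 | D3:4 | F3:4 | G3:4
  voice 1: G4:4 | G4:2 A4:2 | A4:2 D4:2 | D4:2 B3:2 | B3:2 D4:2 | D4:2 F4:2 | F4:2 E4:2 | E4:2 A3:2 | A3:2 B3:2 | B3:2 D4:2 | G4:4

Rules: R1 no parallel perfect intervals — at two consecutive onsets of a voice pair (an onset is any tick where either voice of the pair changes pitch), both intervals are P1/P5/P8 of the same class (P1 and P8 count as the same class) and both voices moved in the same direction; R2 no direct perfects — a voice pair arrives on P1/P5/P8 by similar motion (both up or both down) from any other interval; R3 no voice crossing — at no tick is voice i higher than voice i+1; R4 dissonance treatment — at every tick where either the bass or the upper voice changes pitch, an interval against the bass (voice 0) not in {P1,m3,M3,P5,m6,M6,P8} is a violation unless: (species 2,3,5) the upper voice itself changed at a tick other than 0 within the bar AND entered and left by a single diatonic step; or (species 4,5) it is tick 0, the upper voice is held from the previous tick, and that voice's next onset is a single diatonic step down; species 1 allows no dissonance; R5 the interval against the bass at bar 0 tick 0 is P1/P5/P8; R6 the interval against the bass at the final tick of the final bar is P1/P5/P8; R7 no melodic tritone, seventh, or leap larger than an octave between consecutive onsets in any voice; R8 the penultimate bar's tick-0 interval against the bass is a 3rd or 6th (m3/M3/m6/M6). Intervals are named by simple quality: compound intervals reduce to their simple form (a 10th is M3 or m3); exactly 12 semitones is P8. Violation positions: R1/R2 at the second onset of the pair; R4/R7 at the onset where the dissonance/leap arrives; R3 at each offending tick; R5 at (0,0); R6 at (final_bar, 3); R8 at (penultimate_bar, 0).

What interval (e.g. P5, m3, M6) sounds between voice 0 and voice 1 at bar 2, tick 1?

voice 0=B3 voice 1=A4 -> m7

m7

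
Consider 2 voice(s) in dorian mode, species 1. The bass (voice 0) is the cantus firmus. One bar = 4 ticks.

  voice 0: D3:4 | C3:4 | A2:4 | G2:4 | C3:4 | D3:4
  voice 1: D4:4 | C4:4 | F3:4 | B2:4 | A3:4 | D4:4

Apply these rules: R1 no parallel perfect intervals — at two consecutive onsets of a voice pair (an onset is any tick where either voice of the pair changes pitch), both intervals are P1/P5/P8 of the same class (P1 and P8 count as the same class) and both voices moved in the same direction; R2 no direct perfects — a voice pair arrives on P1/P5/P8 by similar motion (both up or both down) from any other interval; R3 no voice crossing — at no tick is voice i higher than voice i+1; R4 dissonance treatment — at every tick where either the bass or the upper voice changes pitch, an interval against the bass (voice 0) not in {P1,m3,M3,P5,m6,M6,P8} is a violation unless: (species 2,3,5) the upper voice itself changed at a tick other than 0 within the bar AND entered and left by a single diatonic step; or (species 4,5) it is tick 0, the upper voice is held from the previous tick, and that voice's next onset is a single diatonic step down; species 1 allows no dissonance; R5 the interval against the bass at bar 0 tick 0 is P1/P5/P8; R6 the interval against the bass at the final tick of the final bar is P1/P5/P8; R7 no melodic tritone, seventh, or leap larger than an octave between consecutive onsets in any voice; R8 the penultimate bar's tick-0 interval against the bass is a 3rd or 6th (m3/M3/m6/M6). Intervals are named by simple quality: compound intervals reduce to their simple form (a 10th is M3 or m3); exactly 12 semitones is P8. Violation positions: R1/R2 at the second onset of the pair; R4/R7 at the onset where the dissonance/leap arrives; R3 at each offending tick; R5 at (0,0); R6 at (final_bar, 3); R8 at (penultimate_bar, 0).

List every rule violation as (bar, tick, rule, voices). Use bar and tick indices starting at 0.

(1, 0, R1, (0, 1))
(3, 0, R7, (1,))
(4, 0, R7, (1,))
(5, 0, R2, (0, 1))

bar 0: v0=D3 v1=D4 downbeat P8
bar 1: v0=C3 v1=C4 downbeat P8
bar 2: v0=A2 v1=F3 downbeat m6
bar 3: v0=G2 v1=B2 downbeat M3
bar 4: v0=C3 v1=A3 downbeat M6
bar 5: v0=D3 v1=D4 downbeat P8
  -> R1 @ bar 1 tick 0 v(0, 1): D3/D4 P8 -> C3/C4 P8 similar
  -> R7 @ bar 3 tick 0 v(1,): F3->B2 leap 6st
  -> R7 @ bar 4 tick 0 v(1,): B2->A3 leap 10st
  -> R2 @ bar 5 tick 0 v(0, 1): C3/A3 M6 -> D3/D4 P8 similar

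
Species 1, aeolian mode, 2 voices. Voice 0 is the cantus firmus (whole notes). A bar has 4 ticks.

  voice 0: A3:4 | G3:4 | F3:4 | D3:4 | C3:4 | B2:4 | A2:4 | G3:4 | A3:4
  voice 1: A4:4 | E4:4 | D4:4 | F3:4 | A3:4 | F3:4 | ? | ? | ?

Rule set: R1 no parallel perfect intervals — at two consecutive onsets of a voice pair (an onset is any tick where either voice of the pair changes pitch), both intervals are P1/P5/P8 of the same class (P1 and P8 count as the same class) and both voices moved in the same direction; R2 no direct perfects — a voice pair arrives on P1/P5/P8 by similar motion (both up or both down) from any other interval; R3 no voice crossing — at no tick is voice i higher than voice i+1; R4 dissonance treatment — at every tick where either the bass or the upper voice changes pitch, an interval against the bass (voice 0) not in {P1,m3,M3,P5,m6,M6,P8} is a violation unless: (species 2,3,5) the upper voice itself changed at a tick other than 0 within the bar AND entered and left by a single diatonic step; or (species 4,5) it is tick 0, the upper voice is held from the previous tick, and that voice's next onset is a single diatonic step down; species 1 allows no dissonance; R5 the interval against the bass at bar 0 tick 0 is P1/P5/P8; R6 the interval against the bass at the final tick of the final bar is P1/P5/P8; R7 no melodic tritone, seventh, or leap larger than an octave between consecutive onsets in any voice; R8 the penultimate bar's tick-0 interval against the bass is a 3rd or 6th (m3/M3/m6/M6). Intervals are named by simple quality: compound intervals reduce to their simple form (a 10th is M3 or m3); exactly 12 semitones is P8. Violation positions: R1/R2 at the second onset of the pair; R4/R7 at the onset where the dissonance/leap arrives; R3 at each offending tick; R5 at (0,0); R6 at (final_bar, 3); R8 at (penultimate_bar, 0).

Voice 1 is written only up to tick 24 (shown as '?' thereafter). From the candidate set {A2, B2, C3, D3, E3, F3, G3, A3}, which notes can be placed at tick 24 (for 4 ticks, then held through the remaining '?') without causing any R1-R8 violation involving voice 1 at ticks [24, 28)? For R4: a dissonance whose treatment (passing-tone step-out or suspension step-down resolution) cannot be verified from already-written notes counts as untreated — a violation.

A2: violates R2
B2: violates R4,R7
C3: legal
D3: violates R4
E3: violates R2
F3: legal
G3: violates R4
A3: legal

{A3, C3, F3}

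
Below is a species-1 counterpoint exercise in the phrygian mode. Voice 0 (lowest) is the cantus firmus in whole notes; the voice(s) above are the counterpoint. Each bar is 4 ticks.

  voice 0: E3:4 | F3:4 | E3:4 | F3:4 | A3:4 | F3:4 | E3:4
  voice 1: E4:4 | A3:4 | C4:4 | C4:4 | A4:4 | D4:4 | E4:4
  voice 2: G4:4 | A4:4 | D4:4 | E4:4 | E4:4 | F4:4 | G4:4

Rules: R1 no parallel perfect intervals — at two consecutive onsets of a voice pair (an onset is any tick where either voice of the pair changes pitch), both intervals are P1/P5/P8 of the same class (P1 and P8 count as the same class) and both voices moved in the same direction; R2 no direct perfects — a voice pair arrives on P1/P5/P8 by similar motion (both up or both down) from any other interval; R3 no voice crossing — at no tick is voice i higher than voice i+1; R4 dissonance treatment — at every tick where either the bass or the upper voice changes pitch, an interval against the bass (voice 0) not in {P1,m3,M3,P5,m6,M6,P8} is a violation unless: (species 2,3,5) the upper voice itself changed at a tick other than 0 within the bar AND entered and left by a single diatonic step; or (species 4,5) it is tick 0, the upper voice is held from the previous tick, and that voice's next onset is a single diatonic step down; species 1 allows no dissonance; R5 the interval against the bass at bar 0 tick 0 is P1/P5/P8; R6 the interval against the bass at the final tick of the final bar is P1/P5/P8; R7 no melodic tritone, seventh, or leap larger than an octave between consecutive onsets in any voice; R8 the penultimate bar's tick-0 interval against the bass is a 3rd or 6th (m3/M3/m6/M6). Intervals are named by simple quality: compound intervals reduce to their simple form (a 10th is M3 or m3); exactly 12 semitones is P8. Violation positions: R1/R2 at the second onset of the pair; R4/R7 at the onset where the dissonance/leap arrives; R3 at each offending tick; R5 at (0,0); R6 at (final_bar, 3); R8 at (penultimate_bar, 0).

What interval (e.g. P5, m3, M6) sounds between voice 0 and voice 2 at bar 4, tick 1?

P5

voice 0=A3 voice 2=E4 -> P5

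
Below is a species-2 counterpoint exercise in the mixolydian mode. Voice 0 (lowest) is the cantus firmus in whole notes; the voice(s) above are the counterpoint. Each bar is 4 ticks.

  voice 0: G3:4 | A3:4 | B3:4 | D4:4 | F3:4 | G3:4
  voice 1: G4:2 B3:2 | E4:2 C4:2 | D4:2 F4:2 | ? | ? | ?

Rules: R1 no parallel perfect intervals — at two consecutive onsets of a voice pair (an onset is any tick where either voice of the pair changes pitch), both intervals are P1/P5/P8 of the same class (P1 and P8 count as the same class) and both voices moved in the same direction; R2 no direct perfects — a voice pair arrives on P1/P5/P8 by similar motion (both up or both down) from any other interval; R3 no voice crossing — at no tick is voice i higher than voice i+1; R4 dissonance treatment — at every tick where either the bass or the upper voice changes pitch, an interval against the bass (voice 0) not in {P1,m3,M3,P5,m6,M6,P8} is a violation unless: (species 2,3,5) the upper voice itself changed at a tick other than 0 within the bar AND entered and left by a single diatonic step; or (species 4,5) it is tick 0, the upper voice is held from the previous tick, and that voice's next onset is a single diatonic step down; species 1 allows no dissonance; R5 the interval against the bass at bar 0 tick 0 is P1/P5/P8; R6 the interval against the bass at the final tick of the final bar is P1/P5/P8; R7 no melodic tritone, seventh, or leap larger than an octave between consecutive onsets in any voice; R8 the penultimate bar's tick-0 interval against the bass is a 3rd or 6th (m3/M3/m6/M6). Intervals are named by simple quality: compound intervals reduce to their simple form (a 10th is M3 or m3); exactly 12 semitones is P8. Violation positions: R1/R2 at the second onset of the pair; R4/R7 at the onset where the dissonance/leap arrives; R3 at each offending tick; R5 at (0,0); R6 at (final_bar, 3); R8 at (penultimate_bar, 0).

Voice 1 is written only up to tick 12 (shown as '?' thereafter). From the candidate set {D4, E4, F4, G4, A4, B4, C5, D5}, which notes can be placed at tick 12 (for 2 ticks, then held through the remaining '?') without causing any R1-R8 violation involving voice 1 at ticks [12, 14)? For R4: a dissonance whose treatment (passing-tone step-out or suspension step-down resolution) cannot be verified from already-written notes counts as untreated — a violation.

{D4, F4}

D4: legal
E4: violates R4
F4: legal
G4: violates R4
A4: violates R2
B4: violates R7
C5: violates R4
D5: violates R2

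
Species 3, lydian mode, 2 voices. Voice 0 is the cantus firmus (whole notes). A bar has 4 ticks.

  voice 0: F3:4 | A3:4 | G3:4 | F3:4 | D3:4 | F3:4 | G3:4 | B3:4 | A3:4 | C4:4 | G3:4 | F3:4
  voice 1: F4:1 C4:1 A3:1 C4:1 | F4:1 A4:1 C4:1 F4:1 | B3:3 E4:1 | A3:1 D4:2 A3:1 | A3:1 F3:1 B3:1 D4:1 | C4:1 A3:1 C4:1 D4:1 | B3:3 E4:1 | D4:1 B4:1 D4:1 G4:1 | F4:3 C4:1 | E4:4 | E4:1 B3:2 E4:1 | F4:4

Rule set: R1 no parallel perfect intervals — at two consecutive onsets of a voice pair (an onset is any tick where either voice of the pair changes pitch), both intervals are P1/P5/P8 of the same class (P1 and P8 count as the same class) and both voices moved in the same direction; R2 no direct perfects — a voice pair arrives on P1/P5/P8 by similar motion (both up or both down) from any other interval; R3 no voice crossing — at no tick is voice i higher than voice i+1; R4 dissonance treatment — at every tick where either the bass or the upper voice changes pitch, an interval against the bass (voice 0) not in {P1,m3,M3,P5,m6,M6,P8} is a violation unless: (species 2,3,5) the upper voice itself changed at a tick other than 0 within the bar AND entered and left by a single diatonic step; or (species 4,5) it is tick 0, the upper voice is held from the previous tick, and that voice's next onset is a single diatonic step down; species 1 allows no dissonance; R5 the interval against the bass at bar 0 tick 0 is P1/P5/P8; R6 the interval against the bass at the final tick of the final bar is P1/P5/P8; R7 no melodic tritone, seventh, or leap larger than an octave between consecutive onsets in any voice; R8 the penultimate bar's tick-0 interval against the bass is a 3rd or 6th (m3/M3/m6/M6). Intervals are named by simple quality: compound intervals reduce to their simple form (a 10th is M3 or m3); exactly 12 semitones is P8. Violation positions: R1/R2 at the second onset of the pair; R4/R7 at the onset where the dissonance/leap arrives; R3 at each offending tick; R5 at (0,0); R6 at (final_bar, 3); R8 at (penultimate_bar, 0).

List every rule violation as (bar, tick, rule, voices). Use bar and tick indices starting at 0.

bar 0: v0=F3 v1=F4 downbeat P8
bar 1: v0=A3 v1=F4 downbeat m6
bar 2: v0=G3 v1=B3 downbeat M3
bar 3: v0=F3 v1=A3 downbeat M3
bar 4: v0=D3 v1=A3 downbeat P5
bar 5: v0=F3 v1=C4 downbeat P5
bar 6: v0=G3 v1=B3 downbeat M3
bar 7: v0=B3 v1=D4 downbeat m3
bar 8: v0=A3 v1=F4 downbeat m6
bar 9: v0=C4 v1=E4 downbeat M3
bar 10: v0=G3 v1=E4 downbeat M6
bar 11: v0=F3 v1=F4 downbeat P8
  -> R7 @ bar 2 tick 0 v(1,): F4->B3 leap 6st
  -> R7 @ bar 4 tick 2 v(1,): F3->B3 leap 6st

(2, 0, R7, (1,))
(4, 2, R7, (1,))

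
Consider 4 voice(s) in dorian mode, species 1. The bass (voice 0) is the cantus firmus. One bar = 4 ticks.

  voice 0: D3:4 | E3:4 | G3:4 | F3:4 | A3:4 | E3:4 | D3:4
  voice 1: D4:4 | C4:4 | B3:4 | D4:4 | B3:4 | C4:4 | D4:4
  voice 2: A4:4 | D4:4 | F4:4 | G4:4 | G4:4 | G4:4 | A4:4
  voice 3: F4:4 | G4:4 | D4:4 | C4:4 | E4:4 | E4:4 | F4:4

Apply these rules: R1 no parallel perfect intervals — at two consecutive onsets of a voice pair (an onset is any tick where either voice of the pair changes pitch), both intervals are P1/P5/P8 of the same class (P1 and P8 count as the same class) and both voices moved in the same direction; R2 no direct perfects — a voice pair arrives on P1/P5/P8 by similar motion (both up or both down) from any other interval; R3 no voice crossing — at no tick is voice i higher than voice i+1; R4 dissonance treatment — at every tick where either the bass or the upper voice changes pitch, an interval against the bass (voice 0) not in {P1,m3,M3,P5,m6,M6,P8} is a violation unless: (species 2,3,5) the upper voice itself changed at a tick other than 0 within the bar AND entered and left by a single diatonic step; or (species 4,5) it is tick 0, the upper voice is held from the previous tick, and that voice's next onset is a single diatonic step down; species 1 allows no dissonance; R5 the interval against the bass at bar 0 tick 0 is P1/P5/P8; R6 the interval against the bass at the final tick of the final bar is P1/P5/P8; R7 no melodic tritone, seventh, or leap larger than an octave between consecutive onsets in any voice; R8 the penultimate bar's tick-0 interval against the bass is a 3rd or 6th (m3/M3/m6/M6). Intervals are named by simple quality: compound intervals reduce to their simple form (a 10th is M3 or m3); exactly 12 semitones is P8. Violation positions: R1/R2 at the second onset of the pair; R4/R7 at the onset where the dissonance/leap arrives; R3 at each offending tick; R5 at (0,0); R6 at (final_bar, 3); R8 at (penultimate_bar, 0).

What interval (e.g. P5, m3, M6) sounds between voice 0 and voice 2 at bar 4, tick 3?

voice 0=A3 voice 2=G4 -> m7

m7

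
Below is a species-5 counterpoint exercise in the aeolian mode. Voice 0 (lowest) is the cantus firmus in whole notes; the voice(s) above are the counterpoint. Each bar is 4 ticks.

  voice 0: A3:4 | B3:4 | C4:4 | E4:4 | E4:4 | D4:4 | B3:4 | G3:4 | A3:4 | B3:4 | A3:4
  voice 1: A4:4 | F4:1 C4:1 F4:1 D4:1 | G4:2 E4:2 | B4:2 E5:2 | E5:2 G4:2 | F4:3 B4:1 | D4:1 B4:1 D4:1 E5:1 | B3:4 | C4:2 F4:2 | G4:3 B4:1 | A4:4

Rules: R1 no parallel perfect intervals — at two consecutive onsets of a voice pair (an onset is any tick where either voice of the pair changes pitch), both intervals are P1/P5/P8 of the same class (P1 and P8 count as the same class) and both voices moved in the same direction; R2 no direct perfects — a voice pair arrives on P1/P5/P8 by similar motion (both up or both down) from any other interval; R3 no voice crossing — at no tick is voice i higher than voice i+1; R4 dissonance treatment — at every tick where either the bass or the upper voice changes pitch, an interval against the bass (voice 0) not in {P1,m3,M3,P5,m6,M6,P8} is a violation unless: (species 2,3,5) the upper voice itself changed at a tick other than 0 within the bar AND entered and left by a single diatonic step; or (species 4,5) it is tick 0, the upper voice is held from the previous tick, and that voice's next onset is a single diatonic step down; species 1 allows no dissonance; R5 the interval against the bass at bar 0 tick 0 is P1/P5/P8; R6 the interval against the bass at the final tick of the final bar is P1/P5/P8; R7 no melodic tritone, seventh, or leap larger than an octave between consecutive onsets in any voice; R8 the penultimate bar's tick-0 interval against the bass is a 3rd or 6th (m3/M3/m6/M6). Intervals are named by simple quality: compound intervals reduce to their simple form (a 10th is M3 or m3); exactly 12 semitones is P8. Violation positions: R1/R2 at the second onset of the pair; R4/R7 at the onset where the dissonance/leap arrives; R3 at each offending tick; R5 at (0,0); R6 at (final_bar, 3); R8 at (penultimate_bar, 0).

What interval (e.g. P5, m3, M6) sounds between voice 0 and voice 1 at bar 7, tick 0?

M3

voice 0=G3 voice 1=B3 -> M3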